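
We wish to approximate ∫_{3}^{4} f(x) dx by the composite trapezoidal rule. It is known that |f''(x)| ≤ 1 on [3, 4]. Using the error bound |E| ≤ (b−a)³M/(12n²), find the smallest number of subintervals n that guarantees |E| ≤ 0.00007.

Need 1/(12n²) ≤ 0.00007.
n² ≥ 1/(12·0.00007) = 1190.48 ⇒ n ≥ 34.5033, so the smallest n is 35.

35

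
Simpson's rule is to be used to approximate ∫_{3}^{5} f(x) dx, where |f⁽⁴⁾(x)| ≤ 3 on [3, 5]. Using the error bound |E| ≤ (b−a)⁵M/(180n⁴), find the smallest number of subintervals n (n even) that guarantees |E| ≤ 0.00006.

10

Need 96/(180n⁴) ≤ 0.00006.
n⁴ ≥ 96/(180·0.00006) = 8888.89 ⇒ n ≥ 9.7098, so the smallest even n is 10. (n must be even for Simpson's rule.)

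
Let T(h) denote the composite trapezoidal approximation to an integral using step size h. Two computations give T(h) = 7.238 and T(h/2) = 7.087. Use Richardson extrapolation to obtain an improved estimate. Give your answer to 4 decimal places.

7.0367

R = (4·T(h/2) − T(h)) / 3 = (4·7.087 − 7.238)/3 = (21.110)/3 = 7.0367.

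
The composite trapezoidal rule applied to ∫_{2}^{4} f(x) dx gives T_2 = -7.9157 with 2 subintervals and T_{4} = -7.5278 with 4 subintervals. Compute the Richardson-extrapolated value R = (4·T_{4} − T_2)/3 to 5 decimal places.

R = (4·T_{4} − T_2) / 3 = (4·(-7.5278) − (-7.9157))/3 = (-22.1955)/3 = -7.39850.

-7.39850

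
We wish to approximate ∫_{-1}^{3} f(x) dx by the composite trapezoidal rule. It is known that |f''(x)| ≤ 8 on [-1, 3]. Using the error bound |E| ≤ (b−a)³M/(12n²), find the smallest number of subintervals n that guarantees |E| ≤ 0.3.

12

Need 512/(12n²) ≤ 0.3.
n² ≥ 512/(12·0.3) = 142.222 ⇒ n ≥ 11.9257, so the smallest n is 12.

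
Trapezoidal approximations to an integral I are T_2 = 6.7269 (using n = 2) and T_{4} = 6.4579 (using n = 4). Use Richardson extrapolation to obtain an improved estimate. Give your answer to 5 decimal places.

6.36823

R = (4·T_{4} − T_2) / 3 = (4·6.4579 − 6.7269)/3 = (19.1047)/3 = 6.36823.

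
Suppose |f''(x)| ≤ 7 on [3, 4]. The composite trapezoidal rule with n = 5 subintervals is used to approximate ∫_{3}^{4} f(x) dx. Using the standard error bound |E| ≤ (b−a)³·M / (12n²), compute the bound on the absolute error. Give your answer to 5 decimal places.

|E| ≤ (1)³·7 / (12·5²) = 7/300 = 0.02333.

0.02333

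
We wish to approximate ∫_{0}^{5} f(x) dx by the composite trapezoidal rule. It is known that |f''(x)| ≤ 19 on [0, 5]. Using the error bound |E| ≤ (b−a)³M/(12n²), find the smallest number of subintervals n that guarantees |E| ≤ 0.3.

Need 2375/(12n²) ≤ 0.3.
n² ≥ 2375/(12·0.3) = 659.722 ⇒ n ≥ 25.6851, so the smallest n is 26.

26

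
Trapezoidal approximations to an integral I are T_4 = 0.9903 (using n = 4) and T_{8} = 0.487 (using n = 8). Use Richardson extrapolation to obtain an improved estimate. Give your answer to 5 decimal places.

R = (4·T_{8} − T_4) / 3 = (4·0.487 − 0.9903)/3 = (0.9577)/3 = 0.31923.

0.31923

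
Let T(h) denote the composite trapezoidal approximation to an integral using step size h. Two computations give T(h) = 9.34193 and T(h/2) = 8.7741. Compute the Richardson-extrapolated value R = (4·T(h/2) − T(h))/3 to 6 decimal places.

R = (4·T(h/2) − T(h)) / 3 = (4·8.7741 − 9.34193)/3 = (25.75447)/3 = 8.584823.

8.584823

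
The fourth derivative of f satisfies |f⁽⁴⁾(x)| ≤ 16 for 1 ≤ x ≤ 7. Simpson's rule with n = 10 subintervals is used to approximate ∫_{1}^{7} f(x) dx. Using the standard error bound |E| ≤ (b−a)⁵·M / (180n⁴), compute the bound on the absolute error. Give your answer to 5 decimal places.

|E| ≤ (6)⁵·16 / (180·10⁴) = 124416/1800000 = 0.06912.

0.06912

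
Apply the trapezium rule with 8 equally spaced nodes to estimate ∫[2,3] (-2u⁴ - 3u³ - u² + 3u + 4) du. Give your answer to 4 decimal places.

h = (3 − 2)/7 = 0.142857.
Nodes u₀,…,u₇ = 2, 2.142857, 2.285714, 2.428571, 2.571429, 2.714286, 2.857143, 3.
f(u) = -2u⁴ - 3u³ - u² + 3u + 4: f₀=-50, f₁=-65.852145, f₂=-84.783007, f₃=-107.154935, f₄=-133.350271, f₅=-163.771345, f₆=-198.840483, f₇=-239.
(h/2)·[f₀ + 2f₁ + 2f₂ + 2f₃ + 2f₄ + 2f₅ + 2f₆ + f₇] = 0.071429·(-1796.504373) = -128.3217.

-128.3217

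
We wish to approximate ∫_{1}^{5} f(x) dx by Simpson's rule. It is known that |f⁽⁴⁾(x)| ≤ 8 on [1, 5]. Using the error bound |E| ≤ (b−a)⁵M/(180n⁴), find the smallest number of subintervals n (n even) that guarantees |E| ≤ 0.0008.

16

Need 8192/(180n⁴) ≤ 0.0008.
n⁴ ≥ 8192/(180·0.0008) = 56888.9 ⇒ n ≥ 15.4439, so the smallest even n is 16. (n must be even for Simpson's rule.)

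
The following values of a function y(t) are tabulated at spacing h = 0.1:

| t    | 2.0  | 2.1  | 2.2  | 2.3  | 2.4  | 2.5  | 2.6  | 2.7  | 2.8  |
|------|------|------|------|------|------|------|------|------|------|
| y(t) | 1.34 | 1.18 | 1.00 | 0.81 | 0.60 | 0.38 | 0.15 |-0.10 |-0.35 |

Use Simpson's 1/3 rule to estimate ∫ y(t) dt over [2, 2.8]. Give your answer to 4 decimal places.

0.4523

h = 0.1, n = 8.
(h/3)·[y₀ + 4y₁ + 2y₂ + 4y₃ + 2y₄ + 4y₅ + 2y₆ + 4y₇ + y₈] = 0.033333·(13.57) = 0.4523.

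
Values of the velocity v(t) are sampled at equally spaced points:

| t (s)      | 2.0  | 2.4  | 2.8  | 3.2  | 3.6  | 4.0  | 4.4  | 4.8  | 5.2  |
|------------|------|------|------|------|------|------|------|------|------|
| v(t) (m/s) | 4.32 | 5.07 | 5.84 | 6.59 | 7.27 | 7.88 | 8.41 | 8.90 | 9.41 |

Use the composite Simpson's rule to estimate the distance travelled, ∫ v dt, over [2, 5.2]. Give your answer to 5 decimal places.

22.73733

h = 0.4, n = 8.
(h/3)·[y₀ + 4y₁ + 2y₂ + 4y₃ + 2y₄ + 4y₅ + 2y₆ + 4y₇ + y₈] = 0.133333·(170.53) = 22.73733.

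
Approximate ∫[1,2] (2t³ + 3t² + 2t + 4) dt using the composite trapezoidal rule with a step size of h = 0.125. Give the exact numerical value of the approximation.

h = (2 − 1)/8 = 0.125.
Nodes t₀,…,t₈ = 1, 1.125, 1.25, 1.375, 1.5, 1.625, 1.75, 1.875, 2.
f(t) = 2t³ + 3t² + 2t + 4: f₀=11, f₁=12.89453125, f₂=15.09375, f₃=17.62109375, f₄=20.5, f₅=23.75390625, f₆=27.40625, f₇=31.48046875, f₈=36.
(h/2)·[f₀ + 2f₁ + 2f₂ + 2f₃ + 2f₄ + 2f₅ + 2f₆ + 2f₇ + f₈] = 0.0625·(344.5) = 21.53125.

21.53125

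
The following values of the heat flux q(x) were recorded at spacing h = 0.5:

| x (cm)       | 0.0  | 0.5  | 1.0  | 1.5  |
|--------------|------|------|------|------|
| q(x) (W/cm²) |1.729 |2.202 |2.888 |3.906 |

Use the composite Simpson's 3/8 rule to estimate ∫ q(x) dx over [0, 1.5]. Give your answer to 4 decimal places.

3.9197

h = 0.5, n = 3.
(3h/8)·[y₀ + 3y₁ + 3y₂ + y₃] = 0.1875·(20.905) = 3.9197.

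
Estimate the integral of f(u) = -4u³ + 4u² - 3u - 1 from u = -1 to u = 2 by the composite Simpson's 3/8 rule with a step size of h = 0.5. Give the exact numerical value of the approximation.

h = (2 − (-1))/6 = 0.5.
Nodes u₀,…,u₆ = -1, -0.5, 0, 0.5, 1, 1.5, 2.
f(u) = -4u³ + 4u² - 3u - 1: f₀=10, f₁=2, f₂=-1, f₃=-2, f₄=-4, f₅=-10, f₆=-23.
(3h/8)·[f₀ + 3f₁ + 3f₂ + 2f₃ + 3f₄ + 3f₅ + f₆] = 0.1875·(-56) = -10.5.

-10.5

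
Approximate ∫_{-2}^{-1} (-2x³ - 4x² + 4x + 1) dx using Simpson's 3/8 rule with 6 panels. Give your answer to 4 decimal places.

h = (-1 − (-2))/6 = 0.166667.
Nodes x₀,…,x₆ = -2, -1.833333, -1.666667, -1.5, -1.333333, -1.166667, -1.
f(x) = -2x³ - 4x² + 4x + 1: f₀=-7, f₁=-7.453704, f₂=-7.518519, f₃=-7.25, f₄=-6.703704, f₅=-5.935185, f₆=-5.
(3h/8)·[f₀ + 3f₁ + 3f₂ + 2f₃ + 3f₄ + 3f₅ + f₆] = 0.0625·(-109.333333) = -6.8333.

-6.8333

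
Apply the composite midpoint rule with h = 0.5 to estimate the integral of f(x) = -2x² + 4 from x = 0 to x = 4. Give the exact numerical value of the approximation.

-26.5

h = (4 − 0)/8 = 0.5.
Midpoints m₁,…,m₈ = 0.25, 0.75, 1.25, 1.75, 2.25, 2.75, 3.25, 3.75.
f(m₁)=3.875, f(m₂)=2.875, f(m₃)=0.875, f(m₄)=-2.125, f(m₅)=-6.125, f(m₆)=-11.125, f(m₇)=-17.125, f(m₈)=-24.125.
h·[f(m₁) + f(m₂) + f(m₃) + f(m₄) + f(m₅) + f(m₆) + f(m₇) + f(m₈)] = 0.5·(-53) = -26.5.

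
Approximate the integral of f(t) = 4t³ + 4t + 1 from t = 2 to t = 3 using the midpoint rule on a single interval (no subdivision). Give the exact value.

M = (b−a)·f(2.5) = 1·(73.5) = 73.5.

73.5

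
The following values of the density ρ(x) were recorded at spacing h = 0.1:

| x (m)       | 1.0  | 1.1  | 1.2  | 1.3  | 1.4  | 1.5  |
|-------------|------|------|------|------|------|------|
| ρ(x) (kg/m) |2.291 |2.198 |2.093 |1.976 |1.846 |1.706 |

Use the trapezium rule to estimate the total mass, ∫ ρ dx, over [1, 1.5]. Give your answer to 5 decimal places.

1.01115

h = 0.1, n = 5.
(h/2)·[y₀ + 2y₁ + 2y₂ + 2y₃ + 2y₄ + y₅] = 0.05·(20.223) = 1.01115.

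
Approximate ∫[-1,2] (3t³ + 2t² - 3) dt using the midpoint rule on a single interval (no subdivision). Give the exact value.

-6.375

M = (b−a)·f(0.5) = 3·(-2.125) = -6.375.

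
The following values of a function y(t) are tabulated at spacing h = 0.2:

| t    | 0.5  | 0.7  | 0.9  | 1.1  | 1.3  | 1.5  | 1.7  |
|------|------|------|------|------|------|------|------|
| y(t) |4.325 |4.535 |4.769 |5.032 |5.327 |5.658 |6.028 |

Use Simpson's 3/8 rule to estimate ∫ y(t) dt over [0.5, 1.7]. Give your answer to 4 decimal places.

h = 0.2, n = 6.
(3h/8)·[y₀ + 3y₁ + 3y₂ + 2y₃ + 3y₄ + 3y₅ + y₆] = 0.075·(81.284) = 6.0963.

6.0963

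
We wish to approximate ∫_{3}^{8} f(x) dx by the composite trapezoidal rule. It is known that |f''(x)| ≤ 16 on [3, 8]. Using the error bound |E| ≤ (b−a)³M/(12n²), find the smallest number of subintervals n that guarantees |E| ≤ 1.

Need 2000/(12n²) ≤ 1.
n² ≥ 2000/(12·1) = 166.667 ⇒ n ≥ 12.9099, so the smallest n is 13.

13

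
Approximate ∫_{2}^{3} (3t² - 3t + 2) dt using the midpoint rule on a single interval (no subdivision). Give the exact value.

M = (b−a)·f(2.5) = 1·(13.25) = 13.25.

13.25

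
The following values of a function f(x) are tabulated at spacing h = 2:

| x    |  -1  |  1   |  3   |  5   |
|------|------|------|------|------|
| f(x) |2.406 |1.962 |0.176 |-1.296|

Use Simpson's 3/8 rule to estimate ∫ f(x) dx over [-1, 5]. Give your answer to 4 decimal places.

5.6430

h = 2, n = 3.
(3h/8)·[y₀ + 3y₁ + 3y₂ + y₃] = 0.75·(7.524) = 5.6430.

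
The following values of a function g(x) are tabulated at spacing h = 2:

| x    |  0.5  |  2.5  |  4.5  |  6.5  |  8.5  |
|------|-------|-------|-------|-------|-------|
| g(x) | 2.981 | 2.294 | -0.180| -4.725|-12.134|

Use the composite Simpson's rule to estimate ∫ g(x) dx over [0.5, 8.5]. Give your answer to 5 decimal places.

-12.82467

h = 2, n = 4.
(h/3)·[y₀ + 4y₁ + 2y₂ + 4y₃ + y₄] = 0.666667·(-19.237) = -12.82467.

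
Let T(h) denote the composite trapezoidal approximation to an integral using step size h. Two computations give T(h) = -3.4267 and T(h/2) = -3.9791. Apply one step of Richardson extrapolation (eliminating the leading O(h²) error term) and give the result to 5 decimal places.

R = (4·T(h/2) − T(h)) / 3 = (4·(-3.9791) − (-3.4267))/3 = (-12.4897)/3 = -4.16323.

-4.16323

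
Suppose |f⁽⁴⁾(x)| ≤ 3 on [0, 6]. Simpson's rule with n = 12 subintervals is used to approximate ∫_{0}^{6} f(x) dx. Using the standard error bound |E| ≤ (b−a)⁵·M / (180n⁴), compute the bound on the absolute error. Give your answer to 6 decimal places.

|E| ≤ (6)⁵·3 / (180·12⁴) = 23328/3732480 = 0.006250.

0.006250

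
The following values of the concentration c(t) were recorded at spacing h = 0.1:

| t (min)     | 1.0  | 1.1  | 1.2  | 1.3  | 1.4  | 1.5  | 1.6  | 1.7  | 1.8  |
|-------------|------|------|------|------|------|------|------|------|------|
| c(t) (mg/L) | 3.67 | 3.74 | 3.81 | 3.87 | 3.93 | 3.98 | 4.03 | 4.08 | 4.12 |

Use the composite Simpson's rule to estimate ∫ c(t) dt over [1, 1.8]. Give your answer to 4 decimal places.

3.1337

h = 0.1, n = 8.
(h/3)·[y₀ + 4y₁ + 2y₂ + 4y₃ + 2y₄ + 4y₅ + 2y₆ + 4y₇ + y₈] = 0.033333·(94.01) = 3.1337.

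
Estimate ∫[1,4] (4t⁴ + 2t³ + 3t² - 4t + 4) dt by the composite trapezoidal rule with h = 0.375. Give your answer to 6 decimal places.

1003.970215

h = (4 − 1)/8 = 0.375.
Nodes t₀,…,t₈ = 1, 1.375, 1.75, 2.125, 2.5, 2.875, 3.25, 3.625, 4.
f(t) = 4t⁴ + 2t³ + 3t² - 4t + 4: f₀=9, f₁=23.6689453125, f₂=54.421875, f₃=109.8017578125, f₄=200.25, f₅=338.1064453125, f₆=537.609375, f₇=814.8955078125, f₈=1188.
(h/2)·[f₀ + 2f₁ + 2f₂ + 2f₃ + 2f₄ + 2f₅ + 2f₆ + 2f₇ + f₈] = 0.1875·(5354.5078125) = 1003.970215.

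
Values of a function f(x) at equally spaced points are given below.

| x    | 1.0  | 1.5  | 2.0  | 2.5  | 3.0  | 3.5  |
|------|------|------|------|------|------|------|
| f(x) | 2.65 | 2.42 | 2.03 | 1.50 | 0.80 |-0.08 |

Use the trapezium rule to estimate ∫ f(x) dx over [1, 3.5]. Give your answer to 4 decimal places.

4.0175

h = 0.5, n = 5.
(h/2)·[y₀ + 2y₁ + 2y₂ + 2y₃ + 2y₄ + y₅] = 0.25·(16.07) = 4.0175.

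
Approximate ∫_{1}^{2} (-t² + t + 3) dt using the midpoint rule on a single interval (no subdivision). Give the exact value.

2.25

M = (b−a)·f(1.5) = 1·(2.25) = 2.25.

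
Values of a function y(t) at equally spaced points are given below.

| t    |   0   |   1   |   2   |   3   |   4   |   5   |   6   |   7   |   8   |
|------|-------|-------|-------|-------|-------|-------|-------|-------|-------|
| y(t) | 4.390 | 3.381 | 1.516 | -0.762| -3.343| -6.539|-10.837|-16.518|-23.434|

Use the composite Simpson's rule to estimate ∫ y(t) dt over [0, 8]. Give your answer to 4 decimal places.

-42.0413

h = 1, n = 8.
(h/3)·[y₀ + 4y₁ + 2y₂ + 4y₃ + 2y₄ + 4y₅ + 2y₆ + 4y₇ + y₈] = 0.333333·(-126.124) = -42.0413.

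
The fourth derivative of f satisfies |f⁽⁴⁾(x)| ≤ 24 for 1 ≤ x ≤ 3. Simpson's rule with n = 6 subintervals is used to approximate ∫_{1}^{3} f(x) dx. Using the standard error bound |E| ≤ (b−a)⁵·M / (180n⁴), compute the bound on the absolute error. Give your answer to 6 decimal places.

|E| ≤ (2)⁵·24 / (180·6⁴) = 768/233280 = 0.003292.

0.003292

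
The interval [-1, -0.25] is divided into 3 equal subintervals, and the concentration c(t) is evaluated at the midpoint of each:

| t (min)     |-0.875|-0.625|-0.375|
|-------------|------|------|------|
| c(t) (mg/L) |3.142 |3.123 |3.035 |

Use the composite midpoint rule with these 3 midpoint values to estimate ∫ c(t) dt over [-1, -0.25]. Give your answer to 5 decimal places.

2.32500

h = 0.25, n = 3.
h·[y(m₁) + y(m₂) + y(m₃)] = 0.25·(9.300) = 2.32500.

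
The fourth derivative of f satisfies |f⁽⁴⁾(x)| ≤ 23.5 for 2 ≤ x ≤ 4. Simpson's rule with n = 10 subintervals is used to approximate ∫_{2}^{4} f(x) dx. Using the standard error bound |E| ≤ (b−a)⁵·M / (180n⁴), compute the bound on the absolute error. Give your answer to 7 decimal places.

0.0004178

|E| ≤ (2)⁵·23.5 / (180·10⁴) = 752/1800000 = 0.0004178.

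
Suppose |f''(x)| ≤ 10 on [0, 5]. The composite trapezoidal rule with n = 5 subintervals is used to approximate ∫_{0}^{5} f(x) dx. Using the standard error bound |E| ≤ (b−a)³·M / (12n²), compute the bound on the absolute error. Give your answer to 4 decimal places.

4.1667

|E| ≤ (5)³·10 / (12·5²) = 1250/300 = 4.1667.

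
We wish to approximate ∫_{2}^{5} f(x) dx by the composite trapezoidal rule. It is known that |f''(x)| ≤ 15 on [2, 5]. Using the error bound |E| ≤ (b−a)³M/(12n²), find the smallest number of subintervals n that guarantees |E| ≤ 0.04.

Need 405/(12n²) ≤ 0.04.
n² ≥ 405/(12·0.04) = 843.75 ⇒ n ≥ 29.0474, so the smallest n is 30.

30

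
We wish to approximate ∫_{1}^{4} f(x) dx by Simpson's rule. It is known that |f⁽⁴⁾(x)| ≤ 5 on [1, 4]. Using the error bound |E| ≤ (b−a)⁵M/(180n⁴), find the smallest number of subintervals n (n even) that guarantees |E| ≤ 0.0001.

Need 1215/(180n⁴) ≤ 0.0001.
n⁴ ≥ 1215/(180·0.0001) = 67500 ⇒ n ≥ 16.1185, so the smallest even n is 18. (n must be even for Simpson's rule.)

18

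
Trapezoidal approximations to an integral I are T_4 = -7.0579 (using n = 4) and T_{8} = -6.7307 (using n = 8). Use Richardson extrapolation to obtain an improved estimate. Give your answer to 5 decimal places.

R = (4·T_{8} − T_4) / 3 = (4·(-6.7307) − (-7.0579))/3 = (-19.8649)/3 = -6.62163.

-6.62163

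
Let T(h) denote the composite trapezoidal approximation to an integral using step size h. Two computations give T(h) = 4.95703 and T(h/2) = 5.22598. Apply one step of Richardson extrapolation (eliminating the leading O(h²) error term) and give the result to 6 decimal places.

5.315630

R = (4·T(h/2) − T(h)) / 3 = (4·5.22598 − 4.95703)/3 = (15.94689)/3 = 5.315630.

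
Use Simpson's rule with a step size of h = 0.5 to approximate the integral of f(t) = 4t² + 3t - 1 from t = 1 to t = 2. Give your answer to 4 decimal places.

12.8333

h = (2 − 1)/2 = 0.5.
Nodes t₀,…,t₂ = 1, 1.5, 2.
f(t) = 4t² + 3t - 1: f₀=6, f₁=12.5, f₂=21.
(h/3)·[f₀ + 4f₁ + f₂] = 0.166667·(77) = 12.8333.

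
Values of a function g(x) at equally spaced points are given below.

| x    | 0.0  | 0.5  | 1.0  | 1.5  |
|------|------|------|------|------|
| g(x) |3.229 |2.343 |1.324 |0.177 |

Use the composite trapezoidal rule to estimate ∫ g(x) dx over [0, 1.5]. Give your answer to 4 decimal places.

2.6850

h = 0.5, n = 3.
(h/2)·[y₀ + 2y₁ + 2y₂ + y₃] = 0.25·(10.740) = 2.6850.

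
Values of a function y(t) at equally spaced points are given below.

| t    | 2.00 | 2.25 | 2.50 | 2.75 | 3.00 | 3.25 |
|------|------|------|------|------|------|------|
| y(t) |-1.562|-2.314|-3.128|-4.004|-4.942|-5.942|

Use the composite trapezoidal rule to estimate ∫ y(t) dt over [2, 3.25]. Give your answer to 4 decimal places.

h = 0.25, n = 5.
(h/2)·[y₀ + 2y₁ + 2y₂ + 2y₃ + 2y₄ + y₅] = 0.125·(-36.280) = -4.5350.

-4.5350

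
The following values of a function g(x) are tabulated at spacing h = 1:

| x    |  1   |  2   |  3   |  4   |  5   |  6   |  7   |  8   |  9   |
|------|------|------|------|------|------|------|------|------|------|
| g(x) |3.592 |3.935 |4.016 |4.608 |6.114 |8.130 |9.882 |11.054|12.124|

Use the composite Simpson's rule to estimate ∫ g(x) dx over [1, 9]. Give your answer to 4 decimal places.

h = 1, n = 8.
(h/3)·[y₀ + 4y₁ + 2y₂ + 4y₃ + 2y₄ + 4y₅ + 2y₆ + 4y₇ + y₈] = 0.333333·(166.648) = 55.5493.

55.5493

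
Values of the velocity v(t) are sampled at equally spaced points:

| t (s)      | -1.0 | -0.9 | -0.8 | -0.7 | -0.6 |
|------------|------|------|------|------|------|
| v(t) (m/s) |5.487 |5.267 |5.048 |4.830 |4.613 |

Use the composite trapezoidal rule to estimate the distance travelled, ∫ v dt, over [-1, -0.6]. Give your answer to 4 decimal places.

2.0195

h = 0.1, n = 4.
(h/2)·[y₀ + 2y₁ + 2y₂ + 2y₃ + y₄] = 0.05·(40.390) = 2.0195.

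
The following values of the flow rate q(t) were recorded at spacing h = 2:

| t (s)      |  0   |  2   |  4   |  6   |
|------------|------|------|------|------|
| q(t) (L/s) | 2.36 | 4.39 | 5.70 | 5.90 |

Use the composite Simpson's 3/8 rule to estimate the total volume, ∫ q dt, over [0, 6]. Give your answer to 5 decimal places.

h = 2, n = 3.
(3h/8)·[y₀ + 3y₁ + 3y₂ + y₃] = 0.75·(38.53) = 28.89750.

28.89750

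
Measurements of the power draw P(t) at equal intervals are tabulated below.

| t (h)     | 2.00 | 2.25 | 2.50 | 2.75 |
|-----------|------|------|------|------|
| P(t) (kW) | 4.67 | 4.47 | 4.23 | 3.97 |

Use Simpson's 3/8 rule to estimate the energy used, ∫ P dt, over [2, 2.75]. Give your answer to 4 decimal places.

h = 0.25, n = 3.
(3h/8)·[y₀ + 3y₁ + 3y₂ + y₃] = 0.09375·(34.74) = 3.2569.

3.2569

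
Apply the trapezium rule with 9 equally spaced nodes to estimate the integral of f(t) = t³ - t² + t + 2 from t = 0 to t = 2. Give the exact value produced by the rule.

7.375

h = (2 − 0)/8 = 0.25.
Nodes t₀,…,t₈ = 0, 0.25, 0.5, 0.75, 1, 1.25, 1.5, 1.75, 2.
f(t) = t³ - t² + t + 2: f₀=2, f₁=2.203125, f₂=2.375, f₃=2.609375, f₄=3, f₅=3.640625, f₆=4.625, f₇=6.046875, f₈=8.
(h/2)·[f₀ + 2f₁ + 2f₂ + 2f₃ + 2f₄ + 2f₅ + 2f₆ + 2f₇ + f₈] = 0.125·(59) = 7.375.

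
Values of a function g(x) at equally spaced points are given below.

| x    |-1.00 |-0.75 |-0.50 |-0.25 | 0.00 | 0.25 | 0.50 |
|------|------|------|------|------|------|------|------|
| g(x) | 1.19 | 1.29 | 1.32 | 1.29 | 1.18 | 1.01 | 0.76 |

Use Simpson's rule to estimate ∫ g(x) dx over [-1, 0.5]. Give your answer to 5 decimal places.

1.77583

h = 0.25, n = 6.
(h/3)·[y₀ + 4y₁ + 2y₂ + 4y₃ + 2y₄ + 4y₅ + y₆] = 0.083333·(21.31) = 1.77583.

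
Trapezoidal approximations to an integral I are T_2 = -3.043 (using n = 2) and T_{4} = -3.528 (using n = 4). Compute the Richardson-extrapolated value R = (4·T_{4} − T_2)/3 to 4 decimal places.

-3.6897

R = (4·T_{4} − T_2) / 3 = (4·(-3.528) − (-3.043))/3 = (-11.069)/3 = -3.6897.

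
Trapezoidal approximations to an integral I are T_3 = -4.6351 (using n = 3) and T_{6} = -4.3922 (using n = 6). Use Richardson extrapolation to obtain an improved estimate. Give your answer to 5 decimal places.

-4.31123

R = (4·T_{6} − T_3) / 3 = (4·(-4.3922) − (-4.6351))/3 = (-12.9337)/3 = -4.31123.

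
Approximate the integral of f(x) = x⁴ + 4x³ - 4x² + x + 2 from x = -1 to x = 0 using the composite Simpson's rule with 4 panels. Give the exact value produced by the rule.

-0.6328125

h = (0 − (-1))/4 = 0.25.
Nodes x₀,…,x₄ = -1, -0.75, -0.5, -0.25, 0.
f(x) = x⁴ + 4x³ - 4x² + x + 2: f₀=-6, f₁=-2.37109375, f₂=0.0625, f₃=1.44140625, f₄=2.
(h/3)·[f₀ + 4f₁ + 2f₂ + 4f₃ + f₄] = 0.083333·(-7.59375) = -0.6328125.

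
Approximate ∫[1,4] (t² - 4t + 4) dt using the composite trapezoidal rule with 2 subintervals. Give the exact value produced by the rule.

4.125

h = (4 − 1)/2 = 1.5.
Nodes t₀,…,t₂ = 1, 2.5, 4.
f(t) = t² - 4t + 4: f₀=1, f₁=0.25, f₂=4.
(h/2)·[f₀ + 2f₁ + f₂] = 0.75·(5.5) = 4.125.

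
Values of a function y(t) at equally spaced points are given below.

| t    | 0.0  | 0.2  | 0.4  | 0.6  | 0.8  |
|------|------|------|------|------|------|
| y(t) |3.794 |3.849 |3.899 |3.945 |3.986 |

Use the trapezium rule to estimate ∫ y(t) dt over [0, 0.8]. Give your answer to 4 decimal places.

3.1166

h = 0.2, n = 4.
(h/2)·[y₀ + 2y₁ + 2y₂ + 2y₃ + y₄] = 0.1·(31.166) = 3.1166.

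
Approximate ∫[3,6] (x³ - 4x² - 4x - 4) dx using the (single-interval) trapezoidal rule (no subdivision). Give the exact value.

28.5

T = (b−a)/2 · [f(3) + f(6)] = 1.5·[(-25) + 44] = 28.5.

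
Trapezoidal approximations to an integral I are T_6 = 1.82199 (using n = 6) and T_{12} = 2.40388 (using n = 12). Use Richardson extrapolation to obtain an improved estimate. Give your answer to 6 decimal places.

R = (4·T_{12} − T_6) / 3 = (4·2.40388 − 1.82199)/3 = (7.79353)/3 = 2.597843.

2.597843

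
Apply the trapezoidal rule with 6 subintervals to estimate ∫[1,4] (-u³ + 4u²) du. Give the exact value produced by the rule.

19.8125

h = (4 − 1)/6 = 0.5.
Nodes u₀,…,u₆ = 1, 1.5, 2, 2.5, 3, 3.5, 4.
f(u) = -u³ + 4u²: f₀=3, f₁=5.625, f₂=8, f₃=9.375, f₄=9, f₅=6.125, f₆=0.
(h/2)·[f₀ + 2f₁ + 2f₂ + 2f₃ + 2f₄ + 2f₅ + f₆] = 0.25·(79.25) = 19.8125.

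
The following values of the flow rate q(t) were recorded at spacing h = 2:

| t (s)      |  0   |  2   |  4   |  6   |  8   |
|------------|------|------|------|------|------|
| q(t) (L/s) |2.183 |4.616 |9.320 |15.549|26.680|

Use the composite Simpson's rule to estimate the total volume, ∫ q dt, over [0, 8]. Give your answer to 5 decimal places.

85.44200

h = 2, n = 4.
(h/3)·[y₀ + 4y₁ + 2y₂ + 4y₃ + y₄] = 0.666667·(128.163) = 85.44200.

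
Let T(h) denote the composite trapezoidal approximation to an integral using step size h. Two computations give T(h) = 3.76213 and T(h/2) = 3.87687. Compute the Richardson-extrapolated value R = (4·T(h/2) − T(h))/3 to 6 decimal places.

3.915117

R = (4·T(h/2) − T(h)) / 3 = (4·3.87687 − 3.76213)/3 = (11.74535)/3 = 3.915117.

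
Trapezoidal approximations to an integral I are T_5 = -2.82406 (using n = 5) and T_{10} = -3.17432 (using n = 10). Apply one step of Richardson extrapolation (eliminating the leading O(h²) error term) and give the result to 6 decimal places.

R = (4·T_{10} − T_5) / 3 = (4·(-3.17432) − (-2.82406))/3 = (-9.87322)/3 = -3.291073.

-3.291073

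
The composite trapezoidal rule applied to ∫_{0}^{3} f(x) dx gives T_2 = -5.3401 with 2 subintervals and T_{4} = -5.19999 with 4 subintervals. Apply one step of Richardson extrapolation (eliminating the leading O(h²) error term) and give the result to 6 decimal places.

R = (4·T_{4} − T_2) / 3 = (4·(-5.19999) − (-5.3401))/3 = (-15.45986)/3 = -5.153287.

-5.153287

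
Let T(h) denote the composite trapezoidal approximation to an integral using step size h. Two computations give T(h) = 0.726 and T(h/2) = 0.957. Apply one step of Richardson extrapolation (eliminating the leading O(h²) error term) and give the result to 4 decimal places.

1.0340

R = (4·T(h/2) − T(h)) / 3 = (4·0.957 − 0.726)/3 = (3.102)/3 = 1.0340.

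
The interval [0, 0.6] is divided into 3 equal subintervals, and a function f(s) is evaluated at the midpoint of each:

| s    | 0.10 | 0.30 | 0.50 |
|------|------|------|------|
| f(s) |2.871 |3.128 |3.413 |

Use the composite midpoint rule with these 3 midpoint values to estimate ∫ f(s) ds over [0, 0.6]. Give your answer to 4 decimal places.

h = 0.2, n = 3.
h·[y(m₁) + y(m₂) + y(m₃)] = 0.2·(9.412) = 1.8824.

1.8824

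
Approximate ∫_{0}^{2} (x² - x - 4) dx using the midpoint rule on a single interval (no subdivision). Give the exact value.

M = (b−a)·f(1) = 2·(-4) = -8.

-8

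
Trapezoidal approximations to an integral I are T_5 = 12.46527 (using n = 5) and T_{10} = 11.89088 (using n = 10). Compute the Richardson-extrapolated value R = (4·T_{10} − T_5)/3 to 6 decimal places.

R = (4·T_{10} − T_5) / 3 = (4·11.89088 − 12.46527)/3 = (35.09825)/3 = 11.699417.

11.699417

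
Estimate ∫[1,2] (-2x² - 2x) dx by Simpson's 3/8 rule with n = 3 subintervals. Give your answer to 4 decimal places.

h = (2 − 1)/3 = 0.333333.
Nodes x₀,…,x₃ = 1, 1.333333, 1.666667, 2.
f(x) = -2x² - 2x: f₀=-4, f₁=-6.222222, f₂=-8.888889, f₃=-12.
(3h/8)·[f₀ + 3f₁ + 3f₂ + f₃] = 0.125·(-61.333333) = -7.6667.

-7.6667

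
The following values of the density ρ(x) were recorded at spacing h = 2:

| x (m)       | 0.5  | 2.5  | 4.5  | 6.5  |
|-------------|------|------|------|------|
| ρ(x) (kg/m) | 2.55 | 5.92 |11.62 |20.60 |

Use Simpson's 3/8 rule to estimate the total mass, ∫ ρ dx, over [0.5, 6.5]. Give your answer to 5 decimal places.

56.82750

h = 2, n = 3.
(3h/8)·[y₀ + 3y₁ + 3y₂ + y₃] = 0.75·(75.77) = 56.82750.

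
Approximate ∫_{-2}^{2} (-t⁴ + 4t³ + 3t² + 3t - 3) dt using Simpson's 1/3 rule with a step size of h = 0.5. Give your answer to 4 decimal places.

h = (2 − (-2))/8 = 0.5.
Nodes t₀,…,t₈ = -2, -1.5, -1, -0.5, 0, 0.5, 1, 1.5, 2.
f(t) = -t⁴ + 4t³ + 3t² + 3t - 3: f₀=-45, f₁=-19.3125, f₂=-8, f₃=-4.3125, f₄=-3, f₅=-0.3125, f₆=6, f₇=16.6875, f₈=31.
(h/3)·[f₀ + 4f₁ + 2f₂ + 4f₃ + 2f₄ + 4f₅ + 2f₆ + 4f₇ + f₈] = 0.166667·(-53) = -8.8333.

-8.8333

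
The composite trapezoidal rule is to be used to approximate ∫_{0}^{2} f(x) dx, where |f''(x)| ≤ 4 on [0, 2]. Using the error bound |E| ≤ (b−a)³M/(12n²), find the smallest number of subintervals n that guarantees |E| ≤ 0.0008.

58

Need 32/(12n²) ≤ 0.0008.
n² ≥ 32/(12·0.0008) = 3333.33 ⇒ n ≥ 57.7350, so the smallest n is 58.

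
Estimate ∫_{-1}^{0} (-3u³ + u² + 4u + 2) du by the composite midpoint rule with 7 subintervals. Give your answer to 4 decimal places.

h = (0 − (-1))/7 = 0.142857.
Midpoints m₁,…,m₇ = -0.928571, -0.785714, -0.642857, -0.5, -0.357143, -0.214286, -0.071429.
f(m₁)=1.549927, f(m₂)=0.929665, f(m₃)=0.638848, f(m₄)=0.625, f(m₅)=0.835641, f(m₆)=1.218294, f(m₇)=1.720481.
h·[f(m₁) + f(m₂) + f(m₃) + f(m₄) + f(m₅) + f(m₆) + f(m₇)] = 0.142857·(7.517857) = 1.0740.

1.0740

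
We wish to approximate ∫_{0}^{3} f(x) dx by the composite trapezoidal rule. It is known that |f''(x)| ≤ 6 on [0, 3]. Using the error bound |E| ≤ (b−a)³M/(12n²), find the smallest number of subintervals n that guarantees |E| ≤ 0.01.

37

Need 162/(12n²) ≤ 0.01.
n² ≥ 162/(12·0.01) = 1350 ⇒ n ≥ 36.7423, so the smallest n is 37.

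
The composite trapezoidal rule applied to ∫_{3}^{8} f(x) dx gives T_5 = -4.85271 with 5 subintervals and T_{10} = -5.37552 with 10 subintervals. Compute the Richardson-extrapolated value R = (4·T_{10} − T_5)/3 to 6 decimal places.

R = (4·T_{10} − T_5) / 3 = (4·(-5.37552) − (-4.85271))/3 = (-16.64937)/3 = -5.549790.

-5.549790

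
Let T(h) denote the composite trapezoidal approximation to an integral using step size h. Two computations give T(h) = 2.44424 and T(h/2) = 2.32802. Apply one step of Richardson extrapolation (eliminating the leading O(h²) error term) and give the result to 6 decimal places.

R = (4·T(h/2) − T(h)) / 3 = (4·2.32802 − 2.44424)/3 = (6.86784)/3 = 2.289280.

2.289280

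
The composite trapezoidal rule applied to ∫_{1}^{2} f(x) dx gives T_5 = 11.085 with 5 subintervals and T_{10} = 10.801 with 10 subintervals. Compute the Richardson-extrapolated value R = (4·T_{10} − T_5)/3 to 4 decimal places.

10.7063

R = (4·T_{10} − T_5) / 3 = (4·10.801 − 11.085)/3 = (32.119)/3 = 10.7063.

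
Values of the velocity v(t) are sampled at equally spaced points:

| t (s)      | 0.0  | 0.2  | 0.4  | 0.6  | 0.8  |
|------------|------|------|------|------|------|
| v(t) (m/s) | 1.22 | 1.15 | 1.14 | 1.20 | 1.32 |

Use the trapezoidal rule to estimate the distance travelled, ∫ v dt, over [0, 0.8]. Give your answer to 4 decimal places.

0.9520

h = 0.2, n = 4.
(h/2)·[y₀ + 2y₁ + 2y₂ + 2y₃ + y₄] = 0.1·(9.52) = 0.9520.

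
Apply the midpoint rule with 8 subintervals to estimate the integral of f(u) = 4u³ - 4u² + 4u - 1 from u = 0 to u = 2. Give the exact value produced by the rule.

h = (2 − 0)/8 = 0.25.
Midpoints m₁,…,m₈ = 0.125, 0.375, 0.625, 0.875, 1.125, 1.375, 1.625, 1.875.
f(m₁)=-0.5546875, f(m₂)=0.1484375, f(m₃)=0.9140625, f(m₄)=2.1171875, f(m₅)=4.1328125, f(m₆)=7.3359375, f(m₇)=12.1015625, f(m₈)=18.8046875.
h·[f(m₁) + f(m₂) + f(m₃) + f(m₄) + f(m₅) + f(m₆) + f(m₇) + f(m₈)] = 0.25·(45) = 11.25.

11.25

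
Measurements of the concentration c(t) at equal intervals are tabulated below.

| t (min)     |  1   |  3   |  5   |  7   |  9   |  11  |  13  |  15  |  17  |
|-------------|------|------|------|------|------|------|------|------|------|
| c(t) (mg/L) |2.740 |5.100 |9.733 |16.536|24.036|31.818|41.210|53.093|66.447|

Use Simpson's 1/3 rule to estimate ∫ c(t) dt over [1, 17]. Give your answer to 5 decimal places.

h = 2, n = 8.
(h/3)·[y₀ + 4y₁ + 2y₂ + 4y₃ + 2y₄ + 4y₅ + 2y₆ + 4y₇ + y₈] = 0.666667·(645.333) = 430.22200.

430.22200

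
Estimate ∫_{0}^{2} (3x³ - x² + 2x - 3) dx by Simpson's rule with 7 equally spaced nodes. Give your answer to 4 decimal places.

h = (2 − 0)/6 = 0.333333.
Nodes x₀,…,x₆ = 0, 0.333333, 0.666667, 1, 1.333333, 1.666667, 2.
f(x) = 3x³ - x² + 2x - 3: f₀=-3, f₁=-2.333333, f₂=-1.222222, f₃=1, f₄=5, f₅=11.444444, f₆=21.
(h/3)·[f₀ + 4f₁ + 2f₂ + 4f₃ + 2f₄ + 4f₅ + f₆] = 0.111111·(66) = 7.3333.

7.3333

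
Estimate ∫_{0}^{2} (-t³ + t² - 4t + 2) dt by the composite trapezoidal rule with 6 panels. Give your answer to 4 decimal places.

-5.4074

h = (2 − 0)/6 = 0.333333.
Nodes t₀,…,t₆ = 0, 0.333333, 0.666667, 1, 1.333333, 1.666667, 2.
f(t) = -t³ + t² - 4t + 2: f₀=2, f₁=0.740741, f₂=-0.518519, f₃=-2, f₄=-3.925926, f₅=-6.518519, f₆=-10.
(h/2)·[f₀ + 2f₁ + 2f₂ + 2f₃ + 2f₄ + 2f₅ + f₆] = 0.166667·(-32.444444) = -5.4074.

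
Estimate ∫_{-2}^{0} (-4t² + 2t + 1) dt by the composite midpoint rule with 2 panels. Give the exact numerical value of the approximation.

-12

h = (0 − (-2))/2 = 1.
Midpoints m₁,…,m₂ = -1.5, -0.5.
f(m₁)=-11, f(m₂)=-1.
h·[f(m₁) + f(m₂)] = 1·(-12) = -12.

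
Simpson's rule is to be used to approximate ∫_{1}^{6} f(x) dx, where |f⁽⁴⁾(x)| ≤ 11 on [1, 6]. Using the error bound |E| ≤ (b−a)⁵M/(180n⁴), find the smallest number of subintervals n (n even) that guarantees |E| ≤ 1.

Need 34375/(180n⁴) ≤ 1.
n⁴ ≥ 34375/(180·1) = 190.972 ⇒ n ≥ 3.7174, so the smallest even n is 4. (n must be even for Simpson's rule.)

4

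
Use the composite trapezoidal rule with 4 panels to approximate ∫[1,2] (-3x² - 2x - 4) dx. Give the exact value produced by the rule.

-14.03125

h = (2 − 1)/4 = 0.25.
Nodes x₀,…,x₄ = 1, 1.25, 1.5, 1.75, 2.
f(x) = -3x² - 2x - 4: f₀=-9, f₁=-11.1875, f₂=-13.75, f₃=-16.6875, f₄=-20.
(h/2)·[f₀ + 2f₁ + 2f₂ + 2f₃ + f₄] = 0.125·(-112.25) = -14.03125.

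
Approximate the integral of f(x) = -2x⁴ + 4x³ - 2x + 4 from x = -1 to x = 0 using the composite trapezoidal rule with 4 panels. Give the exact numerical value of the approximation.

h = (0 − (-1))/4 = 0.25.
Nodes x₀,…,x₄ = -1, -0.75, -0.5, -0.25, 0.
f(x) = -2x⁴ + 4x³ - 2x + 4: f₀=0, f₁=3.1796875, f₂=4.375, f₃=4.4296875, f₄=4.
(h/2)·[f₀ + 2f₁ + 2f₂ + 2f₃ + f₄] = 0.125·(27.96875) = 3.49609375.

3.49609375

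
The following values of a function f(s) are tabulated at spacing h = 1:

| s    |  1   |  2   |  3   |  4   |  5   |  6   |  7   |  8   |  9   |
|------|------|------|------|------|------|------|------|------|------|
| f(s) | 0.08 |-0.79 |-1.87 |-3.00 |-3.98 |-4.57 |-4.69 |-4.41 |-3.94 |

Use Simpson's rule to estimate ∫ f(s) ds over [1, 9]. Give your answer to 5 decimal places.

-25.34000

h = 1, n = 8.
(h/3)·[y₀ + 4y₁ + 2y₂ + 4y₃ + 2y₄ + 4y₅ + 2y₆ + 4y₇ + y₈] = 0.333333·(-76.02) = -25.34000.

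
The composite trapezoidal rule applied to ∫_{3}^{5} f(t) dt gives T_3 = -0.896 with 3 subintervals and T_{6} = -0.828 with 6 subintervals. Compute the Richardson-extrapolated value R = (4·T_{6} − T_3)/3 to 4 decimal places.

R = (4·T_{6} − T_3) / 3 = (4·(-0.828) − (-0.896))/3 = (-2.416)/3 = -0.8053.

-0.8053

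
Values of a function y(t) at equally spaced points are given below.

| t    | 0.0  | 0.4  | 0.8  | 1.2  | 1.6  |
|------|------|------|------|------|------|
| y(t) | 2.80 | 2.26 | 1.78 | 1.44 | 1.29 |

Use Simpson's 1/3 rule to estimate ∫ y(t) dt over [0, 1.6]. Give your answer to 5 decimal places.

h = 0.4, n = 4.
(h/3)·[y₀ + 4y₁ + 2y₂ + 4y₃ + y₄] = 0.133333·(22.45) = 2.99333.

2.99333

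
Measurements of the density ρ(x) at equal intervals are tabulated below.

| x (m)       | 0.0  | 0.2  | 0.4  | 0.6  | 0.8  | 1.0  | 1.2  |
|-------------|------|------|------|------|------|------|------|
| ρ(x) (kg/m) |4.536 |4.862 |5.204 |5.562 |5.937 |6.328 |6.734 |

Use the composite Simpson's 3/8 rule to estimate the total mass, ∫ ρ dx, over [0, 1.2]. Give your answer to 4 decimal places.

6.7040

h = 0.2, n = 6.
(3h/8)·[y₀ + 3y₁ + 3y₂ + 2y₃ + 3y₄ + 3y₅ + y₆] = 0.075·(89.387) = 6.7040.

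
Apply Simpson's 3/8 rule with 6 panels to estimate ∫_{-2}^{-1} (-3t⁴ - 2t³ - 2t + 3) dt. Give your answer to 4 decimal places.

-5.1007

h = (-1 − (-2))/6 = 0.166667.
Nodes t₀,…,t₆ = -2, -1.833333, -1.666667, -1.5, -1.333333, -1.166667, -1.
f(t) = -3t⁴ - 2t³ - 2t + 3: f₀=-25, f₁=-14.900463, f₂=-7.555556, f₃=-2.4375, f₄=0.925926, f₅=2.951389, f₆=4.
(3h/8)·[f₀ + 3f₁ + 3f₂ + 2f₃ + 3f₄ + 3f₅ + f₆] = 0.0625·(-81.611111) = -5.1007.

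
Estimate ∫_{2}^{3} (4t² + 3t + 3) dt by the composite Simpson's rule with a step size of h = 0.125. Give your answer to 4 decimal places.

h = (3 − 2)/8 = 0.125.
Nodes t₀,…,t₈ = 2, 2.125, 2.25, 2.375, 2.5, 2.625, 2.75, 2.875, 3.
f(t) = 4t² + 3t + 3: f₀=25, f₁=27.4375, f₂=30, f₃=32.6875, f₄=35.5, f₅=38.4375, f₆=41.5, f₇=44.6875, f₈=48.
(h/3)·[f₀ + 4f₁ + 2f₂ + 4f₃ + 2f₄ + 4f₅ + 2f₆ + 4f₇ + f₈] = 0.041667·(860) = 35.8333.

35.8333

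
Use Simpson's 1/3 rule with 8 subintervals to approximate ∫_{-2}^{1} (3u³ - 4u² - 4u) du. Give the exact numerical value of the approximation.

-17.25

h = (1 − (-2))/8 = 0.375.
Nodes u₀,…,u₈ = -2, -1.625, -1.25, -0.875, -0.5, -0.125, 0.25, 0.625, 1.
f(u) = 3u³ - 4u² - 4u: f₀=-32, f₁=-16.935546875, f₂=-7.109375, f₃=-1.572265625, f₄=0.625, f₅=0.431640625, f₆=-1.203125, f₇=-3.330078125, f₈=-5.
(h/3)·[f₀ + 4f₁ + 2f₂ + 4f₃ + 2f₄ + 4f₅ + 2f₆ + 4f₇ + f₈] = 0.125·(-138) = -17.25.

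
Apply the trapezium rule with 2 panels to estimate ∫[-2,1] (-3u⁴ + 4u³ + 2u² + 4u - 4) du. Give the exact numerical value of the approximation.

h = (1 − (-2))/2 = 1.5.
Nodes u₀,…,u₂ = -2, -0.5, 1.
f(u) = -3u⁴ + 4u³ + 2u² + 4u - 4: f₀=-84, f₁=-6.1875, f₂=3.
(h/2)·[f₀ + 2f₁ + f₂] = 0.75·(-93.375) = -70.03125.

-70.03125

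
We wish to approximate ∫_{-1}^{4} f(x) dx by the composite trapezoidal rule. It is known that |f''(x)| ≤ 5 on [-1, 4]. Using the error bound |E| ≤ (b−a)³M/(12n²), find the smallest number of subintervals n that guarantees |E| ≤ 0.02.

Need 625/(12n²) ≤ 0.02.
n² ≥ 625/(12·0.02) = 2604.17 ⇒ n ≥ 51.0310, so the smallest n is 52.

52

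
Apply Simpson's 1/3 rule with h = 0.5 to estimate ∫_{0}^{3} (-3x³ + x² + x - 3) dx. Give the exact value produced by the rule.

h = (3 − 0)/6 = 0.5.
Nodes x₀,…,x₆ = 0, 0.5, 1, 1.5, 2, 2.5, 3.
f(x) = -3x³ + x² + x - 3: f₀=-3, f₁=-2.625, f₂=-4, f₃=-9.375, f₄=-21, f₅=-41.125, f₆=-72.
(h/3)·[f₀ + 4f₁ + 2f₂ + 4f₃ + 2f₄ + 4f₅ + f₆] = 0.166667·(-337.5) = -56.25.

-56.25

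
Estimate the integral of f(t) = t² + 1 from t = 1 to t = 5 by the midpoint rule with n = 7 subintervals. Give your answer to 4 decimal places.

45.2245

h = (5 − 1)/7 = 0.571429.
Midpoints m₁,…,m₇ = 1.285714, 1.857143, 2.428571, 3, 3.571429, 4.142857, 4.714286.
f(m₁)=2.653061, f(m₂)=4.448980, f(m₃)=6.897959, f(m₄)=10, f(m₅)=13.755102, f(m₆)=18.163265, f(m₇)=23.224490.
h·[f(m₁) + f(m₂) + f(m₃) + f(m₄) + f(m₅) + f(m₆) + f(m₇)] = 0.571429·(79.142857) = 45.2245.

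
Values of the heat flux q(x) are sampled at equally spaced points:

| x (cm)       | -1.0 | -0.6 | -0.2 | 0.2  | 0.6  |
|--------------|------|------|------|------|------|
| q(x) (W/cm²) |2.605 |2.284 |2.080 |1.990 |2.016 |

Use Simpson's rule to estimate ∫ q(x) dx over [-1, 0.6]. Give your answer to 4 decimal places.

h = 0.4, n = 4.
(h/3)·[y₀ + 4y₁ + 2y₂ + 4y₃ + y₄] = 0.133333·(25.877) = 3.4503.

3.4503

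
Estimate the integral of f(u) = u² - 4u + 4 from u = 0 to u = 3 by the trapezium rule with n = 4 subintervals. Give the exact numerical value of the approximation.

3.28125

h = (3 − 0)/4 = 0.75.
Nodes u₀,…,u₄ = 0, 0.75, 1.5, 2.25, 3.
f(u) = u² - 4u + 4: f₀=4, f₁=1.5625, f₂=0.25, f₃=0.0625, f₄=1.
(h/2)·[f₀ + 2f₁ + 2f₂ + 2f₃ + f₄] = 0.375·(8.75) = 3.28125.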